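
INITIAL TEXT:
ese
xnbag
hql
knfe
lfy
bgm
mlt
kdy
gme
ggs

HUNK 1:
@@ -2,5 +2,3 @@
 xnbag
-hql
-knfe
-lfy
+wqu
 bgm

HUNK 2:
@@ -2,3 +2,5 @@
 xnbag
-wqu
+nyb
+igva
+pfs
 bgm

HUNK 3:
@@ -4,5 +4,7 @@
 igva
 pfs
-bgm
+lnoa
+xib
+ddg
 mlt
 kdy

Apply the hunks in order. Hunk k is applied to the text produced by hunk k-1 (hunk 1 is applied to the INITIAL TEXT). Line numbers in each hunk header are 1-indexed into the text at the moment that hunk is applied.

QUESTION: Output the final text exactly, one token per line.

Answer: ese
xnbag
nyb
igva
pfs
lnoa
xib
ddg
mlt
kdy
gme
ggs

Derivation:
Hunk 1: at line 2 remove [hql,knfe,lfy] add [wqu] -> 8 lines: ese xnbag wqu bgm mlt kdy gme ggs
Hunk 2: at line 2 remove [wqu] add [nyb,igva,pfs] -> 10 lines: ese xnbag nyb igva pfs bgm mlt kdy gme ggs
Hunk 3: at line 4 remove [bgm] add [lnoa,xib,ddg] -> 12 lines: ese xnbag nyb igva pfs lnoa xib ddg mlt kdy gme ggs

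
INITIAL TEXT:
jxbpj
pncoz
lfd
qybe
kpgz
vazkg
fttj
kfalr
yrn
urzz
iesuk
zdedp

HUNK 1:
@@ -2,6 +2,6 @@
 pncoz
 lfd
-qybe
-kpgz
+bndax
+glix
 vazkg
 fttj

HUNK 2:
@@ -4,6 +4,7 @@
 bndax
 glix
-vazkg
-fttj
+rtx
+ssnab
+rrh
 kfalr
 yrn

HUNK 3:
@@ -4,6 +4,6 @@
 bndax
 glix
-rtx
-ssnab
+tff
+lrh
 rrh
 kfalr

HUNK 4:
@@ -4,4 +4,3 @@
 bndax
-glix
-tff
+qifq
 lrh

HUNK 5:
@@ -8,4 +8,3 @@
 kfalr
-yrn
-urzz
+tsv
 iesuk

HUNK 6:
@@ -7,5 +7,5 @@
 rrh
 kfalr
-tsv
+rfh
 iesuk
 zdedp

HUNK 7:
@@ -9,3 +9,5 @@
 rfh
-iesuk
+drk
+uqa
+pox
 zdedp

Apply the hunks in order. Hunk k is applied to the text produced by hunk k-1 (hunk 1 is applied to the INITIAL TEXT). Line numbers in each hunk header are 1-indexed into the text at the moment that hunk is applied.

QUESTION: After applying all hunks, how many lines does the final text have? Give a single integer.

Answer: 13

Derivation:
Hunk 1: at line 2 remove [qybe,kpgz] add [bndax,glix] -> 12 lines: jxbpj pncoz lfd bndax glix vazkg fttj kfalr yrn urzz iesuk zdedp
Hunk 2: at line 4 remove [vazkg,fttj] add [rtx,ssnab,rrh] -> 13 lines: jxbpj pncoz lfd bndax glix rtx ssnab rrh kfalr yrn urzz iesuk zdedp
Hunk 3: at line 4 remove [rtx,ssnab] add [tff,lrh] -> 13 lines: jxbpj pncoz lfd bndax glix tff lrh rrh kfalr yrn urzz iesuk zdedp
Hunk 4: at line 4 remove [glix,tff] add [qifq] -> 12 lines: jxbpj pncoz lfd bndax qifq lrh rrh kfalr yrn urzz iesuk zdedp
Hunk 5: at line 8 remove [yrn,urzz] add [tsv] -> 11 lines: jxbpj pncoz lfd bndax qifq lrh rrh kfalr tsv iesuk zdedp
Hunk 6: at line 7 remove [tsv] add [rfh] -> 11 lines: jxbpj pncoz lfd bndax qifq lrh rrh kfalr rfh iesuk zdedp
Hunk 7: at line 9 remove [iesuk] add [drk,uqa,pox] -> 13 lines: jxbpj pncoz lfd bndax qifq lrh rrh kfalr rfh drk uqa pox zdedp
Final line count: 13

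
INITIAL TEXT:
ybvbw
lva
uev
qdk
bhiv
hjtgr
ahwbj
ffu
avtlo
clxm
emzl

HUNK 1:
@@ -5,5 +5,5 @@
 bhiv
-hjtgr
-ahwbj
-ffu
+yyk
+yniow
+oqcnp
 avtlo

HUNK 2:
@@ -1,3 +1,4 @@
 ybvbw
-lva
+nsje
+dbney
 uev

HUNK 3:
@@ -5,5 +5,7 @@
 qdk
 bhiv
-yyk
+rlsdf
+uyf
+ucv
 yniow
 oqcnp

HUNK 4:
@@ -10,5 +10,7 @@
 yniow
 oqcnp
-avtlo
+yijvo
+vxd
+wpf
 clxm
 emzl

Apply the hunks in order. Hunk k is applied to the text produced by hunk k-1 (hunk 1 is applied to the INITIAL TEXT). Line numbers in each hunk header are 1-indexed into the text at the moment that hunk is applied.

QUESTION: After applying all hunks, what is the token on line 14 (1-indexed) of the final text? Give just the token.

Answer: wpf

Derivation:
Hunk 1: at line 5 remove [hjtgr,ahwbj,ffu] add [yyk,yniow,oqcnp] -> 11 lines: ybvbw lva uev qdk bhiv yyk yniow oqcnp avtlo clxm emzl
Hunk 2: at line 1 remove [lva] add [nsje,dbney] -> 12 lines: ybvbw nsje dbney uev qdk bhiv yyk yniow oqcnp avtlo clxm emzl
Hunk 3: at line 5 remove [yyk] add [rlsdf,uyf,ucv] -> 14 lines: ybvbw nsje dbney uev qdk bhiv rlsdf uyf ucv yniow oqcnp avtlo clxm emzl
Hunk 4: at line 10 remove [avtlo] add [yijvo,vxd,wpf] -> 16 lines: ybvbw nsje dbney uev qdk bhiv rlsdf uyf ucv yniow oqcnp yijvo vxd wpf clxm emzl
Final line 14: wpf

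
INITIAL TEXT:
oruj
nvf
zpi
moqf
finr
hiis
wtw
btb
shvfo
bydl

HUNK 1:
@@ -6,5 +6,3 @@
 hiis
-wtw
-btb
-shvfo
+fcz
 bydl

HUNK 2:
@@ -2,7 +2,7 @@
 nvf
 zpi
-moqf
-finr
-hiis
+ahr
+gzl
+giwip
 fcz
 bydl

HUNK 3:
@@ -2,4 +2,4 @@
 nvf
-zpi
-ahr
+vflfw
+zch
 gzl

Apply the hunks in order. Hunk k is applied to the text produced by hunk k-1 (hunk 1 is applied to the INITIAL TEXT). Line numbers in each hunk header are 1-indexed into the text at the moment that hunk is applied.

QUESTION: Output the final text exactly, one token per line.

Answer: oruj
nvf
vflfw
zch
gzl
giwip
fcz
bydl

Derivation:
Hunk 1: at line 6 remove [wtw,btb,shvfo] add [fcz] -> 8 lines: oruj nvf zpi moqf finr hiis fcz bydl
Hunk 2: at line 2 remove [moqf,finr,hiis] add [ahr,gzl,giwip] -> 8 lines: oruj nvf zpi ahr gzl giwip fcz bydl
Hunk 3: at line 2 remove [zpi,ahr] add [vflfw,zch] -> 8 lines: oruj nvf vflfw zch gzl giwip fcz bydl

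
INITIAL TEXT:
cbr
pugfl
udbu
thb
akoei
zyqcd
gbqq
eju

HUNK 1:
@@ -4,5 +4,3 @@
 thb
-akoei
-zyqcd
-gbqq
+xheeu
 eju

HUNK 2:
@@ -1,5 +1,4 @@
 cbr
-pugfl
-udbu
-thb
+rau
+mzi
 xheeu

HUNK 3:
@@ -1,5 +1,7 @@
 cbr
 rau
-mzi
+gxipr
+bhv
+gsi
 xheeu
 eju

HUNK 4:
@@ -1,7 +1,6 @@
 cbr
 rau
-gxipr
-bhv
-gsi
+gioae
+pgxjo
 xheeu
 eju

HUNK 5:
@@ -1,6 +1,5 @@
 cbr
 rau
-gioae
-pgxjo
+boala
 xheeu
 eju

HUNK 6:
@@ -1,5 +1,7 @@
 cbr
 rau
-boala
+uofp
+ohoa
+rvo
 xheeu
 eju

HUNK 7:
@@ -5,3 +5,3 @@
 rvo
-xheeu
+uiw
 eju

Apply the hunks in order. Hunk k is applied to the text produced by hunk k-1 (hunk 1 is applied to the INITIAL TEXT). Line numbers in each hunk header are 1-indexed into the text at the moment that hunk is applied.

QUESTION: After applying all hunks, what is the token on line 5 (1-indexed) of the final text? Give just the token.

Hunk 1: at line 4 remove [akoei,zyqcd,gbqq] add [xheeu] -> 6 lines: cbr pugfl udbu thb xheeu eju
Hunk 2: at line 1 remove [pugfl,udbu,thb] add [rau,mzi] -> 5 lines: cbr rau mzi xheeu eju
Hunk 3: at line 1 remove [mzi] add [gxipr,bhv,gsi] -> 7 lines: cbr rau gxipr bhv gsi xheeu eju
Hunk 4: at line 1 remove [gxipr,bhv,gsi] add [gioae,pgxjo] -> 6 lines: cbr rau gioae pgxjo xheeu eju
Hunk 5: at line 1 remove [gioae,pgxjo] add [boala] -> 5 lines: cbr rau boala xheeu eju
Hunk 6: at line 1 remove [boala] add [uofp,ohoa,rvo] -> 7 lines: cbr rau uofp ohoa rvo xheeu eju
Hunk 7: at line 5 remove [xheeu] add [uiw] -> 7 lines: cbr rau uofp ohoa rvo uiw eju
Final line 5: rvo

Answer: rvo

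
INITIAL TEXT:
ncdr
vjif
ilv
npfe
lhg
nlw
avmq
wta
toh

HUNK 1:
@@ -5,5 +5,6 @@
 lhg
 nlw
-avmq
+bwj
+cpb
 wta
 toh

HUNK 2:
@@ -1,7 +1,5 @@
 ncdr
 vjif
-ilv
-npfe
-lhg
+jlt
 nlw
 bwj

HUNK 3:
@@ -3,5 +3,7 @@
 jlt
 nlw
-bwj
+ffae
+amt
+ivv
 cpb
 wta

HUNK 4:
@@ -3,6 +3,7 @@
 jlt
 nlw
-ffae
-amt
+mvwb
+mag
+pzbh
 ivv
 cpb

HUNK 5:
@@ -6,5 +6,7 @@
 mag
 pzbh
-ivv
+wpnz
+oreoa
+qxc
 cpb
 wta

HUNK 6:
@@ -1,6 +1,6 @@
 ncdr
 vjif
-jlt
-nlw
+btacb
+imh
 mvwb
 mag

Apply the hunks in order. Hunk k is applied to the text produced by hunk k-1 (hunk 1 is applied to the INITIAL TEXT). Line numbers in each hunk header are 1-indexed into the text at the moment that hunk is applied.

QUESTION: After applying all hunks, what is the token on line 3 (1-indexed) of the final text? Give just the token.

Answer: btacb

Derivation:
Hunk 1: at line 5 remove [avmq] add [bwj,cpb] -> 10 lines: ncdr vjif ilv npfe lhg nlw bwj cpb wta toh
Hunk 2: at line 1 remove [ilv,npfe,lhg] add [jlt] -> 8 lines: ncdr vjif jlt nlw bwj cpb wta toh
Hunk 3: at line 3 remove [bwj] add [ffae,amt,ivv] -> 10 lines: ncdr vjif jlt nlw ffae amt ivv cpb wta toh
Hunk 4: at line 3 remove [ffae,amt] add [mvwb,mag,pzbh] -> 11 lines: ncdr vjif jlt nlw mvwb mag pzbh ivv cpb wta toh
Hunk 5: at line 6 remove [ivv] add [wpnz,oreoa,qxc] -> 13 lines: ncdr vjif jlt nlw mvwb mag pzbh wpnz oreoa qxc cpb wta toh
Hunk 6: at line 1 remove [jlt,nlw] add [btacb,imh] -> 13 lines: ncdr vjif btacb imh mvwb mag pzbh wpnz oreoa qxc cpb wta toh
Final line 3: btacb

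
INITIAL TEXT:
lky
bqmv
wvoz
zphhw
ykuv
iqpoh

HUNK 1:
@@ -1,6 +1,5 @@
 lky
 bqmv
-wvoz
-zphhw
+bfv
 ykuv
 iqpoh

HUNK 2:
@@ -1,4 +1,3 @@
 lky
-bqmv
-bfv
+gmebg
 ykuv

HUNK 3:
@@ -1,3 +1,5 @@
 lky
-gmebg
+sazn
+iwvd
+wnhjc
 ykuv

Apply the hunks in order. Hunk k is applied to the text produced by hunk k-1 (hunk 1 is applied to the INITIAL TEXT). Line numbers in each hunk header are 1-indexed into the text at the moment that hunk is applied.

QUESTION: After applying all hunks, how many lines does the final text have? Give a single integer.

Answer: 6

Derivation:
Hunk 1: at line 1 remove [wvoz,zphhw] add [bfv] -> 5 lines: lky bqmv bfv ykuv iqpoh
Hunk 2: at line 1 remove [bqmv,bfv] add [gmebg] -> 4 lines: lky gmebg ykuv iqpoh
Hunk 3: at line 1 remove [gmebg] add [sazn,iwvd,wnhjc] -> 6 lines: lky sazn iwvd wnhjc ykuv iqpoh
Final line count: 6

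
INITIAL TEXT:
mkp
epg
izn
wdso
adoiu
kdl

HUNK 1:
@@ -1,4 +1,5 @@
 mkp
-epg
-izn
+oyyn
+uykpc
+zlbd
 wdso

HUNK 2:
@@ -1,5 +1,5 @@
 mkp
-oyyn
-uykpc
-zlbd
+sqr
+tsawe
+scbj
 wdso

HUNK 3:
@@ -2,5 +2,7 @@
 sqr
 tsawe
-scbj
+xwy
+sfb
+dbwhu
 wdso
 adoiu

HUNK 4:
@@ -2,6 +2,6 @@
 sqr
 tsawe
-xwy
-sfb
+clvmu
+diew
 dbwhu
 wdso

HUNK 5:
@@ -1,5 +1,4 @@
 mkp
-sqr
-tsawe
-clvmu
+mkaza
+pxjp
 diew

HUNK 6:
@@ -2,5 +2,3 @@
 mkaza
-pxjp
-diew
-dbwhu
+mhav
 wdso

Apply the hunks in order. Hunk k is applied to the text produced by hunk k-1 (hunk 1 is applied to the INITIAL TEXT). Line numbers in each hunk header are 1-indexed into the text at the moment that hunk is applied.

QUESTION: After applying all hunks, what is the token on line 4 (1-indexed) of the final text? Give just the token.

Answer: wdso

Derivation:
Hunk 1: at line 1 remove [epg,izn] add [oyyn,uykpc,zlbd] -> 7 lines: mkp oyyn uykpc zlbd wdso adoiu kdl
Hunk 2: at line 1 remove [oyyn,uykpc,zlbd] add [sqr,tsawe,scbj] -> 7 lines: mkp sqr tsawe scbj wdso adoiu kdl
Hunk 3: at line 2 remove [scbj] add [xwy,sfb,dbwhu] -> 9 lines: mkp sqr tsawe xwy sfb dbwhu wdso adoiu kdl
Hunk 4: at line 2 remove [xwy,sfb] add [clvmu,diew] -> 9 lines: mkp sqr tsawe clvmu diew dbwhu wdso adoiu kdl
Hunk 5: at line 1 remove [sqr,tsawe,clvmu] add [mkaza,pxjp] -> 8 lines: mkp mkaza pxjp diew dbwhu wdso adoiu kdl
Hunk 6: at line 2 remove [pxjp,diew,dbwhu] add [mhav] -> 6 lines: mkp mkaza mhav wdso adoiu kdl
Final line 4: wdso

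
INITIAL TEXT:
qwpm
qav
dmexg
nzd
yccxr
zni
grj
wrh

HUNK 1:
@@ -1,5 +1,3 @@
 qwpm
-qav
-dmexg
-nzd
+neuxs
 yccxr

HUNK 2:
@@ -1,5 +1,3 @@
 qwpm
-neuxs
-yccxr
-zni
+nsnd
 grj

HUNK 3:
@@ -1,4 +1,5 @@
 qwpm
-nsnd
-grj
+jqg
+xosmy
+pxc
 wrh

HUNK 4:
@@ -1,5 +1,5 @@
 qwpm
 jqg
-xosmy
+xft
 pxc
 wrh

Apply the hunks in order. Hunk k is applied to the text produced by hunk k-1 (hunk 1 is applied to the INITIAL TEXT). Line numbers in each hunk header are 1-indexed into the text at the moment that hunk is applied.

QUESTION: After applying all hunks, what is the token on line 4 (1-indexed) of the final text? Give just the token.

Hunk 1: at line 1 remove [qav,dmexg,nzd] add [neuxs] -> 6 lines: qwpm neuxs yccxr zni grj wrh
Hunk 2: at line 1 remove [neuxs,yccxr,zni] add [nsnd] -> 4 lines: qwpm nsnd grj wrh
Hunk 3: at line 1 remove [nsnd,grj] add [jqg,xosmy,pxc] -> 5 lines: qwpm jqg xosmy pxc wrh
Hunk 4: at line 1 remove [xosmy] add [xft] -> 5 lines: qwpm jqg xft pxc wrh
Final line 4: pxc

Answer: pxc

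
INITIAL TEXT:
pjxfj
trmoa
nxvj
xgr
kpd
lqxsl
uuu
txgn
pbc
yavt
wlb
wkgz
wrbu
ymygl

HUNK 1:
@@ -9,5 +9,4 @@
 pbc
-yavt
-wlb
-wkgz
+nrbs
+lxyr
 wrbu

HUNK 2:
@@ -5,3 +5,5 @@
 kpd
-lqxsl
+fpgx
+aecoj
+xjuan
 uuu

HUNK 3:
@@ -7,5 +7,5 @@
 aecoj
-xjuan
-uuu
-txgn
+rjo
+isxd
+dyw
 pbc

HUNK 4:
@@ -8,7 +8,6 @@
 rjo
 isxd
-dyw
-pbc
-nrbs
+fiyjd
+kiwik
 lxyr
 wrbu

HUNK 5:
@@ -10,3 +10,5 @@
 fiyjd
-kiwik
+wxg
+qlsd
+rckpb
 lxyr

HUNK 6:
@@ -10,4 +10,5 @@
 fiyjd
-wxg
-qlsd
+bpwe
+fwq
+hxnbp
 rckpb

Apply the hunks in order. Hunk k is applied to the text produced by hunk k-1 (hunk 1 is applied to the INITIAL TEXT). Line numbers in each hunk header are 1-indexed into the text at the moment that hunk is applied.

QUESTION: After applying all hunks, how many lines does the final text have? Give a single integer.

Hunk 1: at line 9 remove [yavt,wlb,wkgz] add [nrbs,lxyr] -> 13 lines: pjxfj trmoa nxvj xgr kpd lqxsl uuu txgn pbc nrbs lxyr wrbu ymygl
Hunk 2: at line 5 remove [lqxsl] add [fpgx,aecoj,xjuan] -> 15 lines: pjxfj trmoa nxvj xgr kpd fpgx aecoj xjuan uuu txgn pbc nrbs lxyr wrbu ymygl
Hunk 3: at line 7 remove [xjuan,uuu,txgn] add [rjo,isxd,dyw] -> 15 lines: pjxfj trmoa nxvj xgr kpd fpgx aecoj rjo isxd dyw pbc nrbs lxyr wrbu ymygl
Hunk 4: at line 8 remove [dyw,pbc,nrbs] add [fiyjd,kiwik] -> 14 lines: pjxfj trmoa nxvj xgr kpd fpgx aecoj rjo isxd fiyjd kiwik lxyr wrbu ymygl
Hunk 5: at line 10 remove [kiwik] add [wxg,qlsd,rckpb] -> 16 lines: pjxfj trmoa nxvj xgr kpd fpgx aecoj rjo isxd fiyjd wxg qlsd rckpb lxyr wrbu ymygl
Hunk 6: at line 10 remove [wxg,qlsd] add [bpwe,fwq,hxnbp] -> 17 lines: pjxfj trmoa nxvj xgr kpd fpgx aecoj rjo isxd fiyjd bpwe fwq hxnbp rckpb lxyr wrbu ymygl
Final line count: 17

Answer: 17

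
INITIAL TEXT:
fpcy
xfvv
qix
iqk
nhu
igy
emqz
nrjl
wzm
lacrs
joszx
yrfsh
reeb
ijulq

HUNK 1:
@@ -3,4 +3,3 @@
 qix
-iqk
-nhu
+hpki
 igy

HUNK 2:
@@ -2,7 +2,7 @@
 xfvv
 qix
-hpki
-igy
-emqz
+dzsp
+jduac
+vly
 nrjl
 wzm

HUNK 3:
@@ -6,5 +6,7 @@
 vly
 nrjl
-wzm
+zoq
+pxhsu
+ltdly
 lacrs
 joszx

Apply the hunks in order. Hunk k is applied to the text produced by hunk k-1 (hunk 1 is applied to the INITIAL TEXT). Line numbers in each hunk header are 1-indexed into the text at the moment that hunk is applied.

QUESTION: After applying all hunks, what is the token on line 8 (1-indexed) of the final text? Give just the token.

Hunk 1: at line 3 remove [iqk,nhu] add [hpki] -> 13 lines: fpcy xfvv qix hpki igy emqz nrjl wzm lacrs joszx yrfsh reeb ijulq
Hunk 2: at line 2 remove [hpki,igy,emqz] add [dzsp,jduac,vly] -> 13 lines: fpcy xfvv qix dzsp jduac vly nrjl wzm lacrs joszx yrfsh reeb ijulq
Hunk 3: at line 6 remove [wzm] add [zoq,pxhsu,ltdly] -> 15 lines: fpcy xfvv qix dzsp jduac vly nrjl zoq pxhsu ltdly lacrs joszx yrfsh reeb ijulq
Final line 8: zoq

Answer: zoq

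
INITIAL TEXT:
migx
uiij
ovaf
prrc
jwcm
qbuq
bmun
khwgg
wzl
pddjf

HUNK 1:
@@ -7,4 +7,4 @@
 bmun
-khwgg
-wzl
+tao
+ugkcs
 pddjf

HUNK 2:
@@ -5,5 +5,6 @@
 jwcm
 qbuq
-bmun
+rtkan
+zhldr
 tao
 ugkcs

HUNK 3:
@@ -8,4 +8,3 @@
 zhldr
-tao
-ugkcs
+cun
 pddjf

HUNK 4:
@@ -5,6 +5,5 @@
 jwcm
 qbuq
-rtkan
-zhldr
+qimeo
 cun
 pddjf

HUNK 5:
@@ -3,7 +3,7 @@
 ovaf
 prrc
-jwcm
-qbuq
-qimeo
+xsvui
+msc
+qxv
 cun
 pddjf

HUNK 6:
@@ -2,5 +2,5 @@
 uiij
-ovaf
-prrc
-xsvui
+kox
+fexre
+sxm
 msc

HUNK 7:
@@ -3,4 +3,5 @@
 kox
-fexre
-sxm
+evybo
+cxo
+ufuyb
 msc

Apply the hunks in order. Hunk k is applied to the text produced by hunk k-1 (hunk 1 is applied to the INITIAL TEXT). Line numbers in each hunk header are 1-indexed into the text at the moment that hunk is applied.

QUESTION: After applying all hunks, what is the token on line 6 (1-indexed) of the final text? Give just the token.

Hunk 1: at line 7 remove [khwgg,wzl] add [tao,ugkcs] -> 10 lines: migx uiij ovaf prrc jwcm qbuq bmun tao ugkcs pddjf
Hunk 2: at line 5 remove [bmun] add [rtkan,zhldr] -> 11 lines: migx uiij ovaf prrc jwcm qbuq rtkan zhldr tao ugkcs pddjf
Hunk 3: at line 8 remove [tao,ugkcs] add [cun] -> 10 lines: migx uiij ovaf prrc jwcm qbuq rtkan zhldr cun pddjf
Hunk 4: at line 5 remove [rtkan,zhldr] add [qimeo] -> 9 lines: migx uiij ovaf prrc jwcm qbuq qimeo cun pddjf
Hunk 5: at line 3 remove [jwcm,qbuq,qimeo] add [xsvui,msc,qxv] -> 9 lines: migx uiij ovaf prrc xsvui msc qxv cun pddjf
Hunk 6: at line 2 remove [ovaf,prrc,xsvui] add [kox,fexre,sxm] -> 9 lines: migx uiij kox fexre sxm msc qxv cun pddjf
Hunk 7: at line 3 remove [fexre,sxm] add [evybo,cxo,ufuyb] -> 10 lines: migx uiij kox evybo cxo ufuyb msc qxv cun pddjf
Final line 6: ufuyb

Answer: ufuyb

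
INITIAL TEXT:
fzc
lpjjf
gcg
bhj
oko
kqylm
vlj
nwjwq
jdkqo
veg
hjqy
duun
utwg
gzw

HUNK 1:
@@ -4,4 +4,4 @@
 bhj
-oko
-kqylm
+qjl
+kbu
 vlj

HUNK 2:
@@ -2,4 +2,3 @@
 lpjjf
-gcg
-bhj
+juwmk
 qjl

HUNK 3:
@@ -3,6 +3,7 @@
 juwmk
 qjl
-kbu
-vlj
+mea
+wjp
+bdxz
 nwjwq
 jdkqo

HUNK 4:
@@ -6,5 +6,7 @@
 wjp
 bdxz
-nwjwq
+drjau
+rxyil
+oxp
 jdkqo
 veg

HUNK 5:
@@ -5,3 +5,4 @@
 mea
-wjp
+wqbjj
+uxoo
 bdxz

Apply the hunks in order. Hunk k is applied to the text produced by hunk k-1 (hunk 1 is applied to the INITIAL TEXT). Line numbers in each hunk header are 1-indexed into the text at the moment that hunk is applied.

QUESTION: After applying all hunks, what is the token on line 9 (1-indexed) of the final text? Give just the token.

Answer: drjau

Derivation:
Hunk 1: at line 4 remove [oko,kqylm] add [qjl,kbu] -> 14 lines: fzc lpjjf gcg bhj qjl kbu vlj nwjwq jdkqo veg hjqy duun utwg gzw
Hunk 2: at line 2 remove [gcg,bhj] add [juwmk] -> 13 lines: fzc lpjjf juwmk qjl kbu vlj nwjwq jdkqo veg hjqy duun utwg gzw
Hunk 3: at line 3 remove [kbu,vlj] add [mea,wjp,bdxz] -> 14 lines: fzc lpjjf juwmk qjl mea wjp bdxz nwjwq jdkqo veg hjqy duun utwg gzw
Hunk 4: at line 6 remove [nwjwq] add [drjau,rxyil,oxp] -> 16 lines: fzc lpjjf juwmk qjl mea wjp bdxz drjau rxyil oxp jdkqo veg hjqy duun utwg gzw
Hunk 5: at line 5 remove [wjp] add [wqbjj,uxoo] -> 17 lines: fzc lpjjf juwmk qjl mea wqbjj uxoo bdxz drjau rxyil oxp jdkqo veg hjqy duun utwg gzw
Final line 9: drjau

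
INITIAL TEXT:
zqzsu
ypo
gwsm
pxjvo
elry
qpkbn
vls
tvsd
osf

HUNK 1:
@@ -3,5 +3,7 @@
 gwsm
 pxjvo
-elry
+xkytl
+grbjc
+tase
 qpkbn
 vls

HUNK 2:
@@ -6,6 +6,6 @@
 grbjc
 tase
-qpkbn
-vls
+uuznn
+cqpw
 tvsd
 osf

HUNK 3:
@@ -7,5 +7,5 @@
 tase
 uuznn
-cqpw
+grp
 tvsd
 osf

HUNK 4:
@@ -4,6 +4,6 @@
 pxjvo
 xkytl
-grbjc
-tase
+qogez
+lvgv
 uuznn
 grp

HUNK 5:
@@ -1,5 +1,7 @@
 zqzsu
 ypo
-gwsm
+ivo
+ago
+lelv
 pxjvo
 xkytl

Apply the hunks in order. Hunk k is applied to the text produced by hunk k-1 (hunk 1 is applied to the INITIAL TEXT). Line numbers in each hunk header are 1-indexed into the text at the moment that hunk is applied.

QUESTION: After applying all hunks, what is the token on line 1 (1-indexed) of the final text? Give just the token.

Hunk 1: at line 3 remove [elry] add [xkytl,grbjc,tase] -> 11 lines: zqzsu ypo gwsm pxjvo xkytl grbjc tase qpkbn vls tvsd osf
Hunk 2: at line 6 remove [qpkbn,vls] add [uuznn,cqpw] -> 11 lines: zqzsu ypo gwsm pxjvo xkytl grbjc tase uuznn cqpw tvsd osf
Hunk 3: at line 7 remove [cqpw] add [grp] -> 11 lines: zqzsu ypo gwsm pxjvo xkytl grbjc tase uuznn grp tvsd osf
Hunk 4: at line 4 remove [grbjc,tase] add [qogez,lvgv] -> 11 lines: zqzsu ypo gwsm pxjvo xkytl qogez lvgv uuznn grp tvsd osf
Hunk 5: at line 1 remove [gwsm] add [ivo,ago,lelv] -> 13 lines: zqzsu ypo ivo ago lelv pxjvo xkytl qogez lvgv uuznn grp tvsd osf
Final line 1: zqzsu

Answer: zqzsu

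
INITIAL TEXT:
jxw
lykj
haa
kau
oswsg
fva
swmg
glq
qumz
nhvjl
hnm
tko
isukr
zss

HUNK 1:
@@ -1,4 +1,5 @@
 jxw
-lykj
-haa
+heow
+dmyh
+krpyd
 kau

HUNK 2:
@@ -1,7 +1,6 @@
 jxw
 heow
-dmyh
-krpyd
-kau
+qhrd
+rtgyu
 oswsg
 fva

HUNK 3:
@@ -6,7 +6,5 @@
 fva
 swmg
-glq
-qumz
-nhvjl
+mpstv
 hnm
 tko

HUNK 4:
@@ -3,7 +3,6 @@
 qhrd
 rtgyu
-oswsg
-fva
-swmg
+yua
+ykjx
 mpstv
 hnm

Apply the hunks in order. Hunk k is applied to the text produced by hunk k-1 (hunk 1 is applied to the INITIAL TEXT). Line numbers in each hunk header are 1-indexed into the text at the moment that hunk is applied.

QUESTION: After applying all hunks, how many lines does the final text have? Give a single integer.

Answer: 11

Derivation:
Hunk 1: at line 1 remove [lykj,haa] add [heow,dmyh,krpyd] -> 15 lines: jxw heow dmyh krpyd kau oswsg fva swmg glq qumz nhvjl hnm tko isukr zss
Hunk 2: at line 1 remove [dmyh,krpyd,kau] add [qhrd,rtgyu] -> 14 lines: jxw heow qhrd rtgyu oswsg fva swmg glq qumz nhvjl hnm tko isukr zss
Hunk 3: at line 6 remove [glq,qumz,nhvjl] add [mpstv] -> 12 lines: jxw heow qhrd rtgyu oswsg fva swmg mpstv hnm tko isukr zss
Hunk 4: at line 3 remove [oswsg,fva,swmg] add [yua,ykjx] -> 11 lines: jxw heow qhrd rtgyu yua ykjx mpstv hnm tko isukr zss
Final line count: 11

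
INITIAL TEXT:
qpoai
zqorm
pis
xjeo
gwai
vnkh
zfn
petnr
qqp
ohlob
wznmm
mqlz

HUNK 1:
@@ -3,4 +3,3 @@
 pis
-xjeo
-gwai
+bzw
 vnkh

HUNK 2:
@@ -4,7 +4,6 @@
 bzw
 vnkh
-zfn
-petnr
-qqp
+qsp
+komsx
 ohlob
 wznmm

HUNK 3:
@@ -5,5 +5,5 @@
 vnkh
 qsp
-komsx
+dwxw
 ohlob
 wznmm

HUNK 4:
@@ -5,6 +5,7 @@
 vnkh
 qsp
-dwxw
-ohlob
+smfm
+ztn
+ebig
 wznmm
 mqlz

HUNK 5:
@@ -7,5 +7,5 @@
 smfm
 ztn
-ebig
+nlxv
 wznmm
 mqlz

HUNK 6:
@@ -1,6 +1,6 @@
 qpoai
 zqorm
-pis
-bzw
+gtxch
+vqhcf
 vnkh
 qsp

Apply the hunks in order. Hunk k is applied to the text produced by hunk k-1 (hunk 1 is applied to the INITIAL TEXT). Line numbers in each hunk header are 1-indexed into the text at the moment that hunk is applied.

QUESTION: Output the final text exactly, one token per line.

Hunk 1: at line 3 remove [xjeo,gwai] add [bzw] -> 11 lines: qpoai zqorm pis bzw vnkh zfn petnr qqp ohlob wznmm mqlz
Hunk 2: at line 4 remove [zfn,petnr,qqp] add [qsp,komsx] -> 10 lines: qpoai zqorm pis bzw vnkh qsp komsx ohlob wznmm mqlz
Hunk 3: at line 5 remove [komsx] add [dwxw] -> 10 lines: qpoai zqorm pis bzw vnkh qsp dwxw ohlob wznmm mqlz
Hunk 4: at line 5 remove [dwxw,ohlob] add [smfm,ztn,ebig] -> 11 lines: qpoai zqorm pis bzw vnkh qsp smfm ztn ebig wznmm mqlz
Hunk 5: at line 7 remove [ebig] add [nlxv] -> 11 lines: qpoai zqorm pis bzw vnkh qsp smfm ztn nlxv wznmm mqlz
Hunk 6: at line 1 remove [pis,bzw] add [gtxch,vqhcf] -> 11 lines: qpoai zqorm gtxch vqhcf vnkh qsp smfm ztn nlxv wznmm mqlz

Answer: qpoai
zqorm
gtxch
vqhcf
vnkh
qsp
smfm
ztn
nlxv
wznmm
mqlz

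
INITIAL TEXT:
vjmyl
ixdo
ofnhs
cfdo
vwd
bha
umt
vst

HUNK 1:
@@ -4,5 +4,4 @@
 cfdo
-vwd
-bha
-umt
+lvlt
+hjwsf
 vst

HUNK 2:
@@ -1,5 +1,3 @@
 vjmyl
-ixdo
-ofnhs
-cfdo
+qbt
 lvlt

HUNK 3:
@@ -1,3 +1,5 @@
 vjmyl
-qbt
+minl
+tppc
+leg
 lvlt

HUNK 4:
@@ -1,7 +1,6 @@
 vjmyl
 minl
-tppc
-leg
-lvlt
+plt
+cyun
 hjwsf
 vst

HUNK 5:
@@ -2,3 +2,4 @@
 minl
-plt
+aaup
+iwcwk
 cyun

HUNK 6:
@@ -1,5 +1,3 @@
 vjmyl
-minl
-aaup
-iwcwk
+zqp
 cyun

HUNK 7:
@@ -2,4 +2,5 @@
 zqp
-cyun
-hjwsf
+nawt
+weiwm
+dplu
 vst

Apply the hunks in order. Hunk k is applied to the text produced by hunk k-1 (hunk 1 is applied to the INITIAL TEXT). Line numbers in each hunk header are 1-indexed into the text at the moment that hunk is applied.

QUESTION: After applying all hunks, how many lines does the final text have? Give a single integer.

Answer: 6

Derivation:
Hunk 1: at line 4 remove [vwd,bha,umt] add [lvlt,hjwsf] -> 7 lines: vjmyl ixdo ofnhs cfdo lvlt hjwsf vst
Hunk 2: at line 1 remove [ixdo,ofnhs,cfdo] add [qbt] -> 5 lines: vjmyl qbt lvlt hjwsf vst
Hunk 3: at line 1 remove [qbt] add [minl,tppc,leg] -> 7 lines: vjmyl minl tppc leg lvlt hjwsf vst
Hunk 4: at line 1 remove [tppc,leg,lvlt] add [plt,cyun] -> 6 lines: vjmyl minl plt cyun hjwsf vst
Hunk 5: at line 2 remove [plt] add [aaup,iwcwk] -> 7 lines: vjmyl minl aaup iwcwk cyun hjwsf vst
Hunk 6: at line 1 remove [minl,aaup,iwcwk] add [zqp] -> 5 lines: vjmyl zqp cyun hjwsf vst
Hunk 7: at line 2 remove [cyun,hjwsf] add [nawt,weiwm,dplu] -> 6 lines: vjmyl zqp nawt weiwm dplu vst
Final line count: 6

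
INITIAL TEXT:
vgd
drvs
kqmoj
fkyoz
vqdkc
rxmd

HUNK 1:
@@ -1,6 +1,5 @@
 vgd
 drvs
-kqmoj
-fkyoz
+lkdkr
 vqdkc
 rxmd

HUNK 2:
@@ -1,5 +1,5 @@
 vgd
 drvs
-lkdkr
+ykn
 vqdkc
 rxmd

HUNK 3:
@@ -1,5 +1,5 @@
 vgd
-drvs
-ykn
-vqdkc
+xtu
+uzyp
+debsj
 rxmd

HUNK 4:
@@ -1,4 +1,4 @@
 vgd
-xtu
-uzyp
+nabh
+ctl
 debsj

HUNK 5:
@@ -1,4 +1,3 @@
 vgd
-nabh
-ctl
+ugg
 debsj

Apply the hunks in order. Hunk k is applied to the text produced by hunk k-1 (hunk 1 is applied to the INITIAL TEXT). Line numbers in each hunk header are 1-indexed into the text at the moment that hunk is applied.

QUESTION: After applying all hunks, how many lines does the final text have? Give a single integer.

Answer: 4

Derivation:
Hunk 1: at line 1 remove [kqmoj,fkyoz] add [lkdkr] -> 5 lines: vgd drvs lkdkr vqdkc rxmd
Hunk 2: at line 1 remove [lkdkr] add [ykn] -> 5 lines: vgd drvs ykn vqdkc rxmd
Hunk 3: at line 1 remove [drvs,ykn,vqdkc] add [xtu,uzyp,debsj] -> 5 lines: vgd xtu uzyp debsj rxmd
Hunk 4: at line 1 remove [xtu,uzyp] add [nabh,ctl] -> 5 lines: vgd nabh ctl debsj rxmd
Hunk 5: at line 1 remove [nabh,ctl] add [ugg] -> 4 lines: vgd ugg debsj rxmd
Final line count: 4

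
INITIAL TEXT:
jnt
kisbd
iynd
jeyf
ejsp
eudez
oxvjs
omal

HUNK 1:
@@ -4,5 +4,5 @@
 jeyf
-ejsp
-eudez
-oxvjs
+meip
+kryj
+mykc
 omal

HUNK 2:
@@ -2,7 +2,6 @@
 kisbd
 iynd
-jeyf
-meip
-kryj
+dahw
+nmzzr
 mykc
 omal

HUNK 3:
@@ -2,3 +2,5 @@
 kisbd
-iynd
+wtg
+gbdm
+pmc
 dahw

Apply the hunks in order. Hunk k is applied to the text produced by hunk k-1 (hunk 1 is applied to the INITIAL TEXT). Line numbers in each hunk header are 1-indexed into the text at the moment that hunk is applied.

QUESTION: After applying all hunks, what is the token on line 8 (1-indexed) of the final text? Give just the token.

Hunk 1: at line 4 remove [ejsp,eudez,oxvjs] add [meip,kryj,mykc] -> 8 lines: jnt kisbd iynd jeyf meip kryj mykc omal
Hunk 2: at line 2 remove [jeyf,meip,kryj] add [dahw,nmzzr] -> 7 lines: jnt kisbd iynd dahw nmzzr mykc omal
Hunk 3: at line 2 remove [iynd] add [wtg,gbdm,pmc] -> 9 lines: jnt kisbd wtg gbdm pmc dahw nmzzr mykc omal
Final line 8: mykc

Answer: mykc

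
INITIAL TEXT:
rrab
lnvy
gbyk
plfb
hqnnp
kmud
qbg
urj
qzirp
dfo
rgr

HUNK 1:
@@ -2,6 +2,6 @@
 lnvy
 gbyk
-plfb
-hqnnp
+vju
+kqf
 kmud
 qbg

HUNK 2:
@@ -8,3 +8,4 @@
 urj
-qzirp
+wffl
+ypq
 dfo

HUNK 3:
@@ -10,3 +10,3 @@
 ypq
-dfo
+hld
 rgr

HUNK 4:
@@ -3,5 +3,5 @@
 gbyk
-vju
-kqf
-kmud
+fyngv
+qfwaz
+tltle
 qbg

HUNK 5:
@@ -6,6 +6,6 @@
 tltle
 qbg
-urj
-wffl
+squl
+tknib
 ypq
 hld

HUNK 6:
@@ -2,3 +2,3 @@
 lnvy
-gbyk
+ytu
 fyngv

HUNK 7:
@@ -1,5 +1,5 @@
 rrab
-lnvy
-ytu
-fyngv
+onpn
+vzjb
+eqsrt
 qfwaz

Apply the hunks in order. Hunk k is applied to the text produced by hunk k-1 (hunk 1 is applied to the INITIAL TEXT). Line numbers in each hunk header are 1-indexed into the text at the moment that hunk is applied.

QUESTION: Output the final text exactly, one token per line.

Answer: rrab
onpn
vzjb
eqsrt
qfwaz
tltle
qbg
squl
tknib
ypq
hld
rgr

Derivation:
Hunk 1: at line 2 remove [plfb,hqnnp] add [vju,kqf] -> 11 lines: rrab lnvy gbyk vju kqf kmud qbg urj qzirp dfo rgr
Hunk 2: at line 8 remove [qzirp] add [wffl,ypq] -> 12 lines: rrab lnvy gbyk vju kqf kmud qbg urj wffl ypq dfo rgr
Hunk 3: at line 10 remove [dfo] add [hld] -> 12 lines: rrab lnvy gbyk vju kqf kmud qbg urj wffl ypq hld rgr
Hunk 4: at line 3 remove [vju,kqf,kmud] add [fyngv,qfwaz,tltle] -> 12 lines: rrab lnvy gbyk fyngv qfwaz tltle qbg urj wffl ypq hld rgr
Hunk 5: at line 6 remove [urj,wffl] add [squl,tknib] -> 12 lines: rrab lnvy gbyk fyngv qfwaz tltle qbg squl tknib ypq hld rgr
Hunk 6: at line 2 remove [gbyk] add [ytu] -> 12 lines: rrab lnvy ytu fyngv qfwaz tltle qbg squl tknib ypq hld rgr
Hunk 7: at line 1 remove [lnvy,ytu,fyngv] add [onpn,vzjb,eqsrt] -> 12 lines: rrab onpn vzjb eqsrt qfwaz tltle qbg squl tknib ypq hld rgr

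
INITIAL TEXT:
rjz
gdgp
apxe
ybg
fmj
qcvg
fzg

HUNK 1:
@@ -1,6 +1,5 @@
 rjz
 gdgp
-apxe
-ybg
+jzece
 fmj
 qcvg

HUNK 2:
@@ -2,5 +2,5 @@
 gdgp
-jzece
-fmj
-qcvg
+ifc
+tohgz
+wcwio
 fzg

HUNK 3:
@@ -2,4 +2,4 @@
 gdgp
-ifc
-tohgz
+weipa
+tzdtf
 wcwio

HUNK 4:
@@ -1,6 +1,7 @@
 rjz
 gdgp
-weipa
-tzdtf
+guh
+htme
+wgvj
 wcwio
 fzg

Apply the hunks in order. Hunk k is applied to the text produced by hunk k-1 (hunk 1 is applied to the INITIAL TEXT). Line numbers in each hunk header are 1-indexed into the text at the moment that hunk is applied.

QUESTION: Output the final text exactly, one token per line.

Answer: rjz
gdgp
guh
htme
wgvj
wcwio
fzg

Derivation:
Hunk 1: at line 1 remove [apxe,ybg] add [jzece] -> 6 lines: rjz gdgp jzece fmj qcvg fzg
Hunk 2: at line 2 remove [jzece,fmj,qcvg] add [ifc,tohgz,wcwio] -> 6 lines: rjz gdgp ifc tohgz wcwio fzg
Hunk 3: at line 2 remove [ifc,tohgz] add [weipa,tzdtf] -> 6 lines: rjz gdgp weipa tzdtf wcwio fzg
Hunk 4: at line 1 remove [weipa,tzdtf] add [guh,htme,wgvj] -> 7 lines: rjz gdgp guh htme wgvj wcwio fzg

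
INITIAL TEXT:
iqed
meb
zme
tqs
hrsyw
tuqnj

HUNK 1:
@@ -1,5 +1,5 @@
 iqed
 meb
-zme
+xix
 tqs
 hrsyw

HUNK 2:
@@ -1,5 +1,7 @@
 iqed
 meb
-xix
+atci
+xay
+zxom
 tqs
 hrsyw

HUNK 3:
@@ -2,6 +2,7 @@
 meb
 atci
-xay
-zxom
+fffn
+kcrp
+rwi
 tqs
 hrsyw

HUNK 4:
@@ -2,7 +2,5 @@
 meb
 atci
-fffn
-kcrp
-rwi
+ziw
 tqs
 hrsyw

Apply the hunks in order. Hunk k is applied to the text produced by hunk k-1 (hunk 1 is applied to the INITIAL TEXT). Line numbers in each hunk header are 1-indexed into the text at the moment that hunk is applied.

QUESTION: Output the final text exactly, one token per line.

Hunk 1: at line 1 remove [zme] add [xix] -> 6 lines: iqed meb xix tqs hrsyw tuqnj
Hunk 2: at line 1 remove [xix] add [atci,xay,zxom] -> 8 lines: iqed meb atci xay zxom tqs hrsyw tuqnj
Hunk 3: at line 2 remove [xay,zxom] add [fffn,kcrp,rwi] -> 9 lines: iqed meb atci fffn kcrp rwi tqs hrsyw tuqnj
Hunk 4: at line 2 remove [fffn,kcrp,rwi] add [ziw] -> 7 lines: iqed meb atci ziw tqs hrsyw tuqnj

Answer: iqed
meb
atci
ziw
tqs
hrsyw
tuqnj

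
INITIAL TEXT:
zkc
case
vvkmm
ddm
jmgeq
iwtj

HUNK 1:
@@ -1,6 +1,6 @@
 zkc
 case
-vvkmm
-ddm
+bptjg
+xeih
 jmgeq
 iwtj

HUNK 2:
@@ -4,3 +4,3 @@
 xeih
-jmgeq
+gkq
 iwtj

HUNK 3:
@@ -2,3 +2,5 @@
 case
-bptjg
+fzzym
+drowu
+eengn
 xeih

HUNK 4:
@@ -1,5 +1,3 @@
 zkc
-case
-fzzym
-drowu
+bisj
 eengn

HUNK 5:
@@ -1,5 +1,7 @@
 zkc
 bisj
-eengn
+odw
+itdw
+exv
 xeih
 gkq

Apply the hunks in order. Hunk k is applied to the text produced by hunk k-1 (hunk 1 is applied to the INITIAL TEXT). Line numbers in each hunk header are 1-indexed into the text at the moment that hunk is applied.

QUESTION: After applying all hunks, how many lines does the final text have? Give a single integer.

Hunk 1: at line 1 remove [vvkmm,ddm] add [bptjg,xeih] -> 6 lines: zkc case bptjg xeih jmgeq iwtj
Hunk 2: at line 4 remove [jmgeq] add [gkq] -> 6 lines: zkc case bptjg xeih gkq iwtj
Hunk 3: at line 2 remove [bptjg] add [fzzym,drowu,eengn] -> 8 lines: zkc case fzzym drowu eengn xeih gkq iwtj
Hunk 4: at line 1 remove [case,fzzym,drowu] add [bisj] -> 6 lines: zkc bisj eengn xeih gkq iwtj
Hunk 5: at line 1 remove [eengn] add [odw,itdw,exv] -> 8 lines: zkc bisj odw itdw exv xeih gkq iwtj
Final line count: 8

Answer: 8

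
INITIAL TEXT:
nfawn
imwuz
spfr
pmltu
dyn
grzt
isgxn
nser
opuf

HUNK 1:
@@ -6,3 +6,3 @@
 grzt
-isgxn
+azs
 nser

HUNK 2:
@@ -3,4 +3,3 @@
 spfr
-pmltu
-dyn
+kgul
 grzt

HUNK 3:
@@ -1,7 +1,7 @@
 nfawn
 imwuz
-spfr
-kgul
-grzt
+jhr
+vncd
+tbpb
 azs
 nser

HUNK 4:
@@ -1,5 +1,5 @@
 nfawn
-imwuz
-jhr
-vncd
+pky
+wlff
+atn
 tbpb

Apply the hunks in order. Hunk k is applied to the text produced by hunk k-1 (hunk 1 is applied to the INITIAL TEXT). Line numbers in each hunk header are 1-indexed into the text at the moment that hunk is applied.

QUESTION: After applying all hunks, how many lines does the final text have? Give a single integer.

Answer: 8

Derivation:
Hunk 1: at line 6 remove [isgxn] add [azs] -> 9 lines: nfawn imwuz spfr pmltu dyn grzt azs nser opuf
Hunk 2: at line 3 remove [pmltu,dyn] add [kgul] -> 8 lines: nfawn imwuz spfr kgul grzt azs nser opuf
Hunk 3: at line 1 remove [spfr,kgul,grzt] add [jhr,vncd,tbpb] -> 8 lines: nfawn imwuz jhr vncd tbpb azs nser opuf
Hunk 4: at line 1 remove [imwuz,jhr,vncd] add [pky,wlff,atn] -> 8 lines: nfawn pky wlff atn tbpb azs nser opuf
Final line count: 8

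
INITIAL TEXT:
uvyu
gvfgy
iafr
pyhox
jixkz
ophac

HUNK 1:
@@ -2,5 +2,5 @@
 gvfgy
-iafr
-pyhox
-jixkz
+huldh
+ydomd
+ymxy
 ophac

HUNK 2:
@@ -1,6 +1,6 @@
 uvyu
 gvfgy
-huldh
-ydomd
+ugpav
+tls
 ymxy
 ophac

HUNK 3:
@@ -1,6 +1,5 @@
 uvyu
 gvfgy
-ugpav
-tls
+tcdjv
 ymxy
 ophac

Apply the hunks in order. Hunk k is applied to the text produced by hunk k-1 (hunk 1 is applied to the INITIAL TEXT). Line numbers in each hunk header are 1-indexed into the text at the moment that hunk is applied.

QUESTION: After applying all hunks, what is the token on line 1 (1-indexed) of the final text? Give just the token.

Answer: uvyu

Derivation:
Hunk 1: at line 2 remove [iafr,pyhox,jixkz] add [huldh,ydomd,ymxy] -> 6 lines: uvyu gvfgy huldh ydomd ymxy ophac
Hunk 2: at line 1 remove [huldh,ydomd] add [ugpav,tls] -> 6 lines: uvyu gvfgy ugpav tls ymxy ophac
Hunk 3: at line 1 remove [ugpav,tls] add [tcdjv] -> 5 lines: uvyu gvfgy tcdjv ymxy ophac
Final line 1: uvyu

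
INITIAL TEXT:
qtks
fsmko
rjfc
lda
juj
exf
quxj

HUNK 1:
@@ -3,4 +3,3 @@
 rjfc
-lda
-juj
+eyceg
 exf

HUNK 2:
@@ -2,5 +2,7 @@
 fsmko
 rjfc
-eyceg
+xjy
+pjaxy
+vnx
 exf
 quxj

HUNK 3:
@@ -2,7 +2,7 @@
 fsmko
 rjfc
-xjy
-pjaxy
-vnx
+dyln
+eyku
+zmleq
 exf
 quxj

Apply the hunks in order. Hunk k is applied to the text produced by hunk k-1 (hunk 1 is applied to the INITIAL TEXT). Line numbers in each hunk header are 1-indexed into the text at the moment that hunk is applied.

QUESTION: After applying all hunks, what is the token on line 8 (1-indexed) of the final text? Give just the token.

Answer: quxj

Derivation:
Hunk 1: at line 3 remove [lda,juj] add [eyceg] -> 6 lines: qtks fsmko rjfc eyceg exf quxj
Hunk 2: at line 2 remove [eyceg] add [xjy,pjaxy,vnx] -> 8 lines: qtks fsmko rjfc xjy pjaxy vnx exf quxj
Hunk 3: at line 2 remove [xjy,pjaxy,vnx] add [dyln,eyku,zmleq] -> 8 lines: qtks fsmko rjfc dyln eyku zmleq exf quxj
Final line 8: quxj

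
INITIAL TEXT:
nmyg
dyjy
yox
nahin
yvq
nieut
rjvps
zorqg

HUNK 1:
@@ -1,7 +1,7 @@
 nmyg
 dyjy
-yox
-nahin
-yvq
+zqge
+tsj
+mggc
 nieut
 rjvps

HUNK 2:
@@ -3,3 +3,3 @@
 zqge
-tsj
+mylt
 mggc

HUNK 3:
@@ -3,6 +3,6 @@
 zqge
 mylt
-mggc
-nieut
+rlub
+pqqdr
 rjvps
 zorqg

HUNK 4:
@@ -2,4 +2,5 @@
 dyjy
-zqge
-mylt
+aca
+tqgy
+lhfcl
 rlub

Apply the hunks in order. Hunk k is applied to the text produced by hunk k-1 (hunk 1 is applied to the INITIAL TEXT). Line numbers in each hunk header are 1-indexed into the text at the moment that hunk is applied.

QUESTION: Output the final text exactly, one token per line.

Hunk 1: at line 1 remove [yox,nahin,yvq] add [zqge,tsj,mggc] -> 8 lines: nmyg dyjy zqge tsj mggc nieut rjvps zorqg
Hunk 2: at line 3 remove [tsj] add [mylt] -> 8 lines: nmyg dyjy zqge mylt mggc nieut rjvps zorqg
Hunk 3: at line 3 remove [mggc,nieut] add [rlub,pqqdr] -> 8 lines: nmyg dyjy zqge mylt rlub pqqdr rjvps zorqg
Hunk 4: at line 2 remove [zqge,mylt] add [aca,tqgy,lhfcl] -> 9 lines: nmyg dyjy aca tqgy lhfcl rlub pqqdr rjvps zorqg

Answer: nmyg
dyjy
aca
tqgy
lhfcl
rlub
pqqdr
rjvps
zorqg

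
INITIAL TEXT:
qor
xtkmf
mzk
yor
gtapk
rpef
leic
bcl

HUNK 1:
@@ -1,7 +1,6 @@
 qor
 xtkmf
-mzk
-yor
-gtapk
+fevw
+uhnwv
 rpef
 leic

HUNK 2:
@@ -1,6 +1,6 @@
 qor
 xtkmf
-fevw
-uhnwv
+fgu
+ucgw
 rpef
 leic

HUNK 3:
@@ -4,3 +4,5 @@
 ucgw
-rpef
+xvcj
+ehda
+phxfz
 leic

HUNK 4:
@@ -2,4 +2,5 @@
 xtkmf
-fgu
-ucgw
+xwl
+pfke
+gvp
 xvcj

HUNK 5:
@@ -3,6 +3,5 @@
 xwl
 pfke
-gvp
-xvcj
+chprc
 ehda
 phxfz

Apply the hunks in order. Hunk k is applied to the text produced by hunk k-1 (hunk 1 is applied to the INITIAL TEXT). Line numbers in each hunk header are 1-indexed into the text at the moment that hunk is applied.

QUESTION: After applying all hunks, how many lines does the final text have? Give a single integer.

Hunk 1: at line 1 remove [mzk,yor,gtapk] add [fevw,uhnwv] -> 7 lines: qor xtkmf fevw uhnwv rpef leic bcl
Hunk 2: at line 1 remove [fevw,uhnwv] add [fgu,ucgw] -> 7 lines: qor xtkmf fgu ucgw rpef leic bcl
Hunk 3: at line 4 remove [rpef] add [xvcj,ehda,phxfz] -> 9 lines: qor xtkmf fgu ucgw xvcj ehda phxfz leic bcl
Hunk 4: at line 2 remove [fgu,ucgw] add [xwl,pfke,gvp] -> 10 lines: qor xtkmf xwl pfke gvp xvcj ehda phxfz leic bcl
Hunk 5: at line 3 remove [gvp,xvcj] add [chprc] -> 9 lines: qor xtkmf xwl pfke chprc ehda phxfz leic bcl
Final line count: 9

Answer: 9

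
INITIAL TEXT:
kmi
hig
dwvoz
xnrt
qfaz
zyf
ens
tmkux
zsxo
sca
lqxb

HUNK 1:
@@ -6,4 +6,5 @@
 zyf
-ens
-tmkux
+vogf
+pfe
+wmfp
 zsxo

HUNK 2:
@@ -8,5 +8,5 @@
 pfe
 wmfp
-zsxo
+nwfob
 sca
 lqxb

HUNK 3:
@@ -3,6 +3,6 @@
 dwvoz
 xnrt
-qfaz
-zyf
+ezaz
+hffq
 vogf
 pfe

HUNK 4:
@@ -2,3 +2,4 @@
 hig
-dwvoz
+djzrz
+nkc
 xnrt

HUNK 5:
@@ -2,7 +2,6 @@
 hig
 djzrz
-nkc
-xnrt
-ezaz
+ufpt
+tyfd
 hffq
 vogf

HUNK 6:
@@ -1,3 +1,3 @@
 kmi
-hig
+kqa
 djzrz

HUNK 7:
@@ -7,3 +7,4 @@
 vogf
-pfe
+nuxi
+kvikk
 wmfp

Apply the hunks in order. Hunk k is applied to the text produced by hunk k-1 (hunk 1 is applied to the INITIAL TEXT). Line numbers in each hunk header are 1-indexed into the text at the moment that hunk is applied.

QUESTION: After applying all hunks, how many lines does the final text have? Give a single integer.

Answer: 13

Derivation:
Hunk 1: at line 6 remove [ens,tmkux] add [vogf,pfe,wmfp] -> 12 lines: kmi hig dwvoz xnrt qfaz zyf vogf pfe wmfp zsxo sca lqxb
Hunk 2: at line 8 remove [zsxo] add [nwfob] -> 12 lines: kmi hig dwvoz xnrt qfaz zyf vogf pfe wmfp nwfob sca lqxb
Hunk 3: at line 3 remove [qfaz,zyf] add [ezaz,hffq] -> 12 lines: kmi hig dwvoz xnrt ezaz hffq vogf pfe wmfp nwfob sca lqxb
Hunk 4: at line 2 remove [dwvoz] add [djzrz,nkc] -> 13 lines: kmi hig djzrz nkc xnrt ezaz hffq vogf pfe wmfp nwfob sca lqxb
Hunk 5: at line 2 remove [nkc,xnrt,ezaz] add [ufpt,tyfd] -> 12 lines: kmi hig djzrz ufpt tyfd hffq vogf pfe wmfp nwfob sca lqxb
Hunk 6: at line 1 remove [hig] add [kqa] -> 12 lines: kmi kqa djzrz ufpt tyfd hffq vogf pfe wmfp nwfob sca lqxb
Hunk 7: at line 7 remove [pfe] add [nuxi,kvikk] -> 13 lines: kmi kqa djzrz ufpt tyfd hffq vogf nuxi kvikk wmfp nwfob sca lqxb
Final line count: 13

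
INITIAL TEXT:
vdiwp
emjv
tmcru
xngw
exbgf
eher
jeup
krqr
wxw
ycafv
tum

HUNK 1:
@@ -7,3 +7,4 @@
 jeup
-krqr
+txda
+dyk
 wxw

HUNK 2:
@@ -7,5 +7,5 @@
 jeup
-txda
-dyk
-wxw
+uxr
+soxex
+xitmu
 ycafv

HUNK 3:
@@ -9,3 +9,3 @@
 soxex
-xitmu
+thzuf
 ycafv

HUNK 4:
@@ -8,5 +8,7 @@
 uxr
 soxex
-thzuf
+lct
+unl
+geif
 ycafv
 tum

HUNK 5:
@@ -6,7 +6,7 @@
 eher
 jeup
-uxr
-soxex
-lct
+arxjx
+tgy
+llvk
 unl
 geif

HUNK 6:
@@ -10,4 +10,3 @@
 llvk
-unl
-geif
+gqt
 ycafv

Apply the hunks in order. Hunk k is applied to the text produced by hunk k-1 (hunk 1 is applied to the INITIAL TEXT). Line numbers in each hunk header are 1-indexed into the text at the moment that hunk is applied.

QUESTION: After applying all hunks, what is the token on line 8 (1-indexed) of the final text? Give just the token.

Answer: arxjx

Derivation:
Hunk 1: at line 7 remove [krqr] add [txda,dyk] -> 12 lines: vdiwp emjv tmcru xngw exbgf eher jeup txda dyk wxw ycafv tum
Hunk 2: at line 7 remove [txda,dyk,wxw] add [uxr,soxex,xitmu] -> 12 lines: vdiwp emjv tmcru xngw exbgf eher jeup uxr soxex xitmu ycafv tum
Hunk 3: at line 9 remove [xitmu] add [thzuf] -> 12 lines: vdiwp emjv tmcru xngw exbgf eher jeup uxr soxex thzuf ycafv tum
Hunk 4: at line 8 remove [thzuf] add [lct,unl,geif] -> 14 lines: vdiwp emjv tmcru xngw exbgf eher jeup uxr soxex lct unl geif ycafv tum
Hunk 5: at line 6 remove [uxr,soxex,lct] add [arxjx,tgy,llvk] -> 14 lines: vdiwp emjv tmcru xngw exbgf eher jeup arxjx tgy llvk unl geif ycafv tum
Hunk 6: at line 10 remove [unl,geif] add [gqt] -> 13 lines: vdiwp emjv tmcru xngw exbgf eher jeup arxjx tgy llvk gqt ycafv tum
Final line 8: arxjx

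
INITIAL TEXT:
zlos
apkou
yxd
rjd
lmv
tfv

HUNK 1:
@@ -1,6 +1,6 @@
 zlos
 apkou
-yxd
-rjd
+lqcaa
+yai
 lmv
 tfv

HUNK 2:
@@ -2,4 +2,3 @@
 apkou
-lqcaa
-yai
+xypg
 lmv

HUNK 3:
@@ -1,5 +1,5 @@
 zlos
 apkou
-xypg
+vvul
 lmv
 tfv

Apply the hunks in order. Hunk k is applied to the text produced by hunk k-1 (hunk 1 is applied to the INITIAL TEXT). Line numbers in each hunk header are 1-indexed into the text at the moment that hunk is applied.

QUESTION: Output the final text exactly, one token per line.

Answer: zlos
apkou
vvul
lmv
tfv

Derivation:
Hunk 1: at line 1 remove [yxd,rjd] add [lqcaa,yai] -> 6 lines: zlos apkou lqcaa yai lmv tfv
Hunk 2: at line 2 remove [lqcaa,yai] add [xypg] -> 5 lines: zlos apkou xypg lmv tfv
Hunk 3: at line 1 remove [xypg] add [vvul] -> 5 lines: zlos apkou vvul lmv tfv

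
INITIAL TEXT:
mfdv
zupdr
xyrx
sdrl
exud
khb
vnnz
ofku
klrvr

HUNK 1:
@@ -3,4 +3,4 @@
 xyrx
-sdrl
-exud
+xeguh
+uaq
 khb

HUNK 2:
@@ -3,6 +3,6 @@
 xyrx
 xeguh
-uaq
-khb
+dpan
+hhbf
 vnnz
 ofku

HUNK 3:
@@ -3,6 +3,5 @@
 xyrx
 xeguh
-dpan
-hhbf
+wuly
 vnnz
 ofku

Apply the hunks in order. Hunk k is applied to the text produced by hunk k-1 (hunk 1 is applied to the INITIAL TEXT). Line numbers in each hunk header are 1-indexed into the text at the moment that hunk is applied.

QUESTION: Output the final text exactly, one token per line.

Answer: mfdv
zupdr
xyrx
xeguh
wuly
vnnz
ofku
klrvr

Derivation:
Hunk 1: at line 3 remove [sdrl,exud] add [xeguh,uaq] -> 9 lines: mfdv zupdr xyrx xeguh uaq khb vnnz ofku klrvr
Hunk 2: at line 3 remove [uaq,khb] add [dpan,hhbf] -> 9 lines: mfdv zupdr xyrx xeguh dpan hhbf vnnz ofku klrvr
Hunk 3: at line 3 remove [dpan,hhbf] add [wuly] -> 8 lines: mfdv zupdr xyrx xeguh wuly vnnz ofku klrvr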